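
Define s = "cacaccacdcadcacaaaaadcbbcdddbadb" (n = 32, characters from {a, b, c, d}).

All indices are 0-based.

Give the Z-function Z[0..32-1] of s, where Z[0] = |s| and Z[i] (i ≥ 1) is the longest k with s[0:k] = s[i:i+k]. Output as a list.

Z[0]=32
i=1: fresh scan; Z[1]=0
i=2: fresh scan; Z[2]=3 grow→box=[2,5)
i=3: min(r-i=2, Z[1]=0)=0; Z[3]=0
i=4: min(r-i=1, Z[2]=3)=1; Z[4]=1
i=5: fresh scan; Z[5]=3 grow→box=[5,8)
i=6: min(r-i=2, Z[1]=0)=0; Z[6]=0
i=7: min(r-i=1, Z[2]=3)=1; Z[7]=1
i=8: fresh scan; Z[8]=0
i=9: fresh scan; Z[9]=2 grow→box=[9,11)
i=10: min(r-i=1, Z[1]=0)=0; Z[10]=0
i=11: fresh scan; Z[11]=0
i=12: fresh scan; Z[12]=4 grow→box=[12,16)
i=13: min(r-i=3, Z[1]=0)=0; Z[13]=0
i=14: min(r-i=2, Z[2]=3)=2; Z[14]=2
i=15: min(r-i=1, Z[3]=0)=0; Z[15]=0
i=16: fresh scan; Z[16]=0
i=17: fresh scan; Z[17]=0
i=18: fresh scan; Z[18]=0
i=19: fresh scan; Z[19]=0
i=20: fresh scan; Z[20]=0
i=21: fresh scan; Z[21]=1 grow→box=[21,22)
i=22: fresh scan; Z[22]=0
i=23: fresh scan; Z[23]=0
i=24: fresh scan; Z[24]=1 grow→box=[24,25)
i=25: fresh scan; Z[25]=0
i=26: fresh scan; Z[26]=0
i=27: fresh scan; Z[27]=0
i=28: fresh scan; Z[28]=0
i=29: fresh scan; Z[29]=0
i=30: fresh scan; Z[30]=0
i=31: fresh scan; Z[31]=0

[32, 0, 3, 0, 1, 3, 0, 1, 0, 2, 0, 0, 4, 0, 2, 0, 0, 0, 0, 0, 0, 1, 0, 0, 1, 0, 0, 0, 0, 0, 0, 0]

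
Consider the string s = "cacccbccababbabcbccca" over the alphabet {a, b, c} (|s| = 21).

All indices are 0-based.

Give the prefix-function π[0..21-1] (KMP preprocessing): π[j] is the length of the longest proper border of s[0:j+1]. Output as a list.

π[0] = 0
j=1 s[j]='a': π[1]=0 (border '')
j=2 s[j]='c': π[2]=1 (border 'c')
j=3 s[j]='c': k: 1→0; π[3]=1 (border 'c')
j=4 s[j]='c': k: 1→0; π[4]=1 (border 'c')
j=5 s[j]='b': k: 1→0; π[5]=0 (border '')
j=6 s[j]='c': π[6]=1 (border 'c')
j=7 s[j]='c': k: 1→0; π[7]=1 (border 'c')
j=8 s[j]='a': π[8]=2 (border 'ca')
j=9 s[j]='b': k: 2→0; π[9]=0 (border '')
j=10 s[j]='a': π[10]=0 (border '')
j=11 s[j]='b': π[11]=0 (border '')
j=12 s[j]='b': π[12]=0 (border '')
j=13 s[j]='a': π[13]=0 (border '')
j=14 s[j]='b': π[14]=0 (border '')
j=15 s[j]='c': π[15]=1 (border 'c')
j=16 s[j]='b': k: 1→0; π[16]=0 (border '')
j=17 s[j]='c': π[17]=1 (border 'c')
j=18 s[j]='c': k: 1→0; π[18]=1 (border 'c')
j=19 s[j]='c': k: 1→0; π[19]=1 (border 'c')
j=20 s[j]='a': π[20]=2 (border 'ca')

[0, 0, 1, 1, 1, 0, 1, 1, 2, 0, 0, 0, 0, 0, 0, 1, 0, 1, 1, 1, 2]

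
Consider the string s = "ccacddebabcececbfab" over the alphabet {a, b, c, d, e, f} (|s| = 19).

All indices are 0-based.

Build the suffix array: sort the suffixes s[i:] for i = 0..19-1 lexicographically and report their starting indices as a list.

[17, 8, 2, 18, 7, 9, 15, 1, 14, 0, 3, 12, 10, 4, 5, 6, 13, 11, 16]

rank→(start, suffix):
  0 → (17, 'ab')
  1 → (8, 'abcececbfab')
  2 → (2, 'acddebabcececbfab')
  3 → (18, 'b')
  4 → (7, 'babcececbfab')
  5 → (9, 'bcececbfab')
  6 → (15, 'bfab')
  7 → (1, 'cacddebabcececbfab')
  8 → (14, 'cbfab')
  9 → (0, 'ccacddebabcececbfab')
  10 → (3, 'cddebabcececbfab')
  11 → (12, 'cecbfab')
  12 → (10, 'cececbfab')
  13 → (4, 'ddebabcececbfab')
  14 → (5, 'debabcececbfab')
  15 → (6, 'ebabcececbfab')
  16 → (13, 'ecbfab')
  17 → (11, 'ececbfab')
  18 → (16, 'fab')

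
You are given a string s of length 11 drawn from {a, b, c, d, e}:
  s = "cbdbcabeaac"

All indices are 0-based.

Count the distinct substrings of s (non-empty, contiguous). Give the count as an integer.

rank | idx | suffix
   0 |   8 | aac
   1 |   5 | abeaac
   2 |   9 | ac
   3 |   3 | bcabeaac
   4 |   1 | bdbcabeaac
   5 |   6 | beaac
   6 |  10 | c
   7 |   4 | cabeaac
   8 |   0 | cbdbcabeaac
   9 |   2 | dbcabeaac
  10 |   7 | eaac

SA = [8, 5, 9, 3, 1, 6, 10, 4, 0, 2, 7]
i: (SA[i-1],SA[i]) lcp shared
  1: (8,5) 1 'a'
  2: (5,9) 1 'a'
  3: (9,3) 0 ''
  4: (3,1) 1 'b'
  5: (1,6) 1 'b'
  6: (6,10) 0 ''
  7: (10,4) 1 'c'
  8: (4,0) 1 'c'
  9: (0,2) 0 ''
  10: (2,7) 0 ''

n(n+1)/2 = 11·12/2 = 66
Σ LCP = 0 + 1 + 1 + 0 + 1 + 1 + 0 + 1 + 1 + 0 + 0 = 6
distinct = 66 − 6 = 60

60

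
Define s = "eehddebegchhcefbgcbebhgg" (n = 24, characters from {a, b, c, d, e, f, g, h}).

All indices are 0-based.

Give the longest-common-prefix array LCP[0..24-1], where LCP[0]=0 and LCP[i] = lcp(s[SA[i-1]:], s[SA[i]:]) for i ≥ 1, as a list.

sorted suffixes:
  #0 SA[0]=18  'bebhgg'
  #1 SA[1]=6  'begchhcefbgcbebhgg'
  #2 SA[2]=15  'bgcbebhgg'
  #3 SA[3]=20  'bhgg'
  #4 SA[4]=17  'cbebhgg'
  #5 SA[5]=12  'cefbgcbebhgg'
  #6 SA[6]=9  'chhcefbgcbebhgg'
  #7 SA[7]=3  'ddebegchhcefbgcbebhgg'
  #8 SA[8]=4  'debegchhcefbgcbebhgg'
  #9 SA[9]=5  'ebegchhcefbgcbebhgg'
  #10 SA[10]=19  'ebhgg'
  #11 SA[11]=0  'eehddebegchhcefbgcbebhgg'
  #12 SA[12]=13  'efbgcbebhgg'
  #13 SA[13]=7  'egchhcefbgcbebhgg'
  #14 SA[14]=1  'ehddebegchhcefbgcbebhgg'
  #15 SA[15]=14  'fbgcbebhgg'
  #16 SA[16]=23  'g'
  #17 SA[17]=16  'gcbebhgg'
  #18 SA[18]=8  'gchhcefbgcbebhgg'
  #19 SA[19]=22  'gg'
  #20 SA[20]=11  'hcefbgcbebhgg'
  #21 SA[21]=2  'hddebegchhcefbgcbebhgg'
  #22 SA[22]=21  'hgg'
  #23 SA[23]=10  'hhcefbgcbebhgg'

SA = [18, 6, 15, 20, 17, 12, 9, 3, 4, 5, 19, 0, 13, 7, 1, 14, 23, 16, 8, 22, 11, 2, 21, 10]
[i] adj suffixes → lcp
  [1] 18/6 → 2 ('be')
  [2] 6/15 → 1 ('b')
  [3] 15/20 → 1 ('b')
  [4] 20/17 → 0 ('')
  [5] 17/12 → 1 ('c')
  [6] 12/9 → 1 ('c')
  [7] 9/3 → 0 ('')
  [8] 3/4 → 1 ('d')
  [9] 4/5 → 0 ('')
  [10] 5/19 → 2 ('eb')
  [11] 19/0 → 1 ('e')
  [12] 0/13 → 1 ('e')
  [13] 13/7 → 1 ('e')
  [14] 7/1 → 1 ('e')
  [15] 1/14 → 0 ('')
  [16] 14/23 → 0 ('')
  [17] 23/16 → 1 ('g')
  [18] 16/8 → 2 ('gc')
  [19] 8/22 → 1 ('g')
  [20] 22/11 → 0 ('')
  [21] 11/2 → 1 ('h')
  [22] 2/21 → 1 ('h')
  [23] 21/10 → 1 ('h')

[0, 2, 1, 1, 0, 1, 1, 0, 1, 0, 2, 1, 1, 1, 1, 0, 0, 1, 2, 1, 0, 1, 1, 1]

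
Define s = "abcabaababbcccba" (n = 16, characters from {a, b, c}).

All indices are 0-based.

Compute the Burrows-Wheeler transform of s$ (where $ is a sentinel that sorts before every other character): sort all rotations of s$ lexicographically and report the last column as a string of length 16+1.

rank  rotation           last
    0  $abcabaababbcccba  a
    1  a$abcabaababbcccb  b
    2  aababbcccba$abcab  b
    3  abaababbcccba$abc  c
    4  ababbcccba$abcaba  a
    5  abbcccba$abcabaab  b
    6  abcabaababbcccba$  $
    7  ba$abcabaababbccc  c
    8  baababbcccba$abca  a
    9  babbcccba$abcabaa  a
   10  bbcccba$abcabaaba  a
   11  bcabaababbcccba$a  a
   12  bcccba$abcabaabab  b
   13  cabaababbcccba$ab  b
   14  cba$abcabaababbcc  c
   15  ccba$abcabaababbc  c
   16  cccba$abcabaababb  b

abbcab$caaaabbccb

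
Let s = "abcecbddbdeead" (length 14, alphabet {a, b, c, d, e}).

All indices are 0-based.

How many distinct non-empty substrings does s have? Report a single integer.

rank | idx | suffix
   0 |   0 | abcecbddbdeead
   1 |  12 | ad
   2 |   1 | bcecbddbdeead
   3 |   5 | bddbdeead
   4 |   8 | bdeead
   5 |   4 | cbddbdeead
   6 |   2 | cecbddbdeead
   7 |  13 | d
   8 |   7 | dbdeead
   9 |   6 | ddbdeead
  10 |   9 | deead
  11 |  11 | ead
  12 |   3 | ecbddbdeead
  13 |  10 | eead

SA = [0, 12, 1, 5, 8, 4, 2, 13, 7, 6, 9, 11, 3, 10]
rank  pair      lcp
   1  s[0:],s[12:]  1  'a'
   2  s[12:],s[1:]  0  ''
   3  s[1:],s[5:]  1  'b'
   4  s[5:],s[8:]  2  'bd'
   5  s[8:],s[4:]  0  ''
   6  s[4:],s[2:]  1  'c'
   7  s[2:],s[13:]  0  ''
   8  s[13:],s[7:]  1  'd'
   9  s[7:],s[6:]  1  'd'
  10  s[6:],s[9:]  1  'd'
  11  s[9:],s[11:]  0  ''
  12  s[11:],s[3:]  1  'e'
  13  s[3:],s[10:]  1  'e'

n(n+1)/2 = 14·15/2 = 105
Σ LCP = 0 + 1 + 0 + 1 + 2 + 0 + 1 + 0 + 1 + 1 + 1 + 0 + 1 + 1 = 10
distinct = 105 − 10 = 95

95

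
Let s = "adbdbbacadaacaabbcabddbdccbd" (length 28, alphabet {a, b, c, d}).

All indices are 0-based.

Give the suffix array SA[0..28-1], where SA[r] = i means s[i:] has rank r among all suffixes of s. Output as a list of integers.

rank | idx | suffix
   0 |  13 | aabbcabddbdccbd
   1 |  10 | aacaabbcabddbdccbd
   2 |  14 | abbcabddbdccbd
   3 |  18 | abddbdccbd
   4 |  11 | acaabbcabddbdccbd
   5 |   6 | acadaacaabbcabddbdccbd
   6 |   8 | adaacaabbcabddbdccbd
   7 |   0 | adbdbbacadaacaabbcabddbdccbd
   8 |   5 | bacadaacaabbcabddbdccbd
   9 |   4 | bbacadaacaabbcabddbdccbd
  10 |  15 | bbcabddbdccbd
  11 |  16 | bcabddbdccbd
  12 |  26 | bd
  13 |   2 | bdbbacadaacaabbcabddbdccbd
  14 |  22 | bdccbd
  15 |  19 | bddbdccbd
  16 |  12 | caabbcabddbdccbd
  17 |  17 | cabddbdccbd
  18 |   7 | cadaacaabbcabddbdccbd
  19 |  25 | cbd
  20 |  24 | ccbd
  21 |  27 | d
  22 |   9 | daacaabbcabddbdccbd
  23 |   3 | dbbacadaacaabbcabddbdccbd
  24 |   1 | dbdbbacadaacaabbcabddbdccbd
  25 |  21 | dbdccbd
  26 |  23 | dccbd
  27 |  20 | ddbdccbd

[13, 10, 14, 18, 11, 6, 8, 0, 5, 4, 15, 16, 26, 2, 22, 19, 12, 17, 7, 25, 24, 27, 9, 3, 1, 21, 23, 20]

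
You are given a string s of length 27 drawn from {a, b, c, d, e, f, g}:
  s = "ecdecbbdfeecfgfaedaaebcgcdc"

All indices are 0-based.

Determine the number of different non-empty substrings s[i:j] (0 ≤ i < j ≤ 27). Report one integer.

354

rank | idx | suffix
   0 |  18 | aaebcgcdc
   1 |  19 | aebcgcdc
   2 |  15 | aedaaebcgcdc
   3 |   5 | bbdfeecfgfaedaaebcgcdc
   4 |  21 | bcgcdc
   5 |   6 | bdfeecfgfaedaaebcgcdc
   6 |  26 | c
   7 |   4 | cbbdfeecfgfaedaaebcgcdc
   8 |  24 | cdc
   9 |   1 | cdecbbdfeecfgfaedaaebcgcdc
  10 |  11 | cfgfaedaaebcgcdc
  11 |  22 | cgcdc
  12 |  17 | daaebcgcdc
  13 |  25 | dc
  14 |   2 | decbbdfeecfgfaedaaebcgcdc
  15 |   7 | dfeecfgfaedaaebcgcdc
  16 |  20 | ebcgcdc
  17 |   3 | ecbbdfeecfgfaedaaebcgcdc
  18 |   0 | ecdecbbdfeecfgfaedaaebcgcdc
  19 |  10 | ecfgfaedaaebcgcdc
  20 |  16 | edaaebcgcdc
  21 |   9 | eecfgfaedaaebcgcdc
  22 |  14 | faedaaebcgcdc
  23 |   8 | feecfgfaedaaebcgcdc
  24 |  12 | fgfaedaaebcgcdc
  25 |  23 | gcdc
  26 |  13 | gfaedaaebcgcdc

SA = [18, 19, 15, 5, 21, 6, 26, 4, 24, 1, 11, 22, 17, 25, 2, 7, 20, 3, 0, 10, 16, 9, 14, 8, 12, 23, 13]
i: (SA[i-1],SA[i]) lcp shared
  1: (18,19) 1 'a'
  2: (19,15) 2 'ae'
  3: (15,5) 0 ''
  4: (5,21) 1 'b'
  5: (21,6) 1 'b'
  6: (6,26) 0 ''
  7: (26,4) 1 'c'
  8: (4,24) 1 'c'
  9: (24,1) 2 'cd'
  10: (1,11) 1 'c'
  11: (11,22) 1 'c'
  12: (22,17) 0 ''
  13: (17,25) 1 'd'
  14: (25,2) 1 'd'
  15: (2,7) 1 'd'
  16: (7,20) 0 ''
  17: (20,3) 1 'e'
  18: (3,0) 2 'ec'
  19: (0,10) 2 'ec'
  20: (10,16) 1 'e'
  21: (16,9) 1 'e'
  22: (9,14) 0 ''
  23: (14,8) 1 'f'
  24: (8,12) 1 'f'
  25: (12,23) 0 ''
  26: (23,13) 1 'g'

n(n+1)/2 = 27·28/2 = 378
Σ LCP = 0 + 1 + 2 + 0 + 1 + 1 + 0 + 1 + 1 + 2 + 1 + 1 + 0 + 1 + 1 + 1 + 0 + 1 + 2 + 2 + 1 + 1 + 0 + 1 + 1 + 0 + 1 = 24
distinct = 378 − 24 = 354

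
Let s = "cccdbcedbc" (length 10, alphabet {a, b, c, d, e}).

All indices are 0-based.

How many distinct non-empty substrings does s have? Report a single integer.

45

rank | idx | suffix
   0 |   8 | bc
   1 |   4 | bcedbc
   2 |   9 | c
   3 |   0 | cccdbcedbc
   4 |   1 | ccdbcedbc
   5 |   2 | cdbcedbc
   6 |   5 | cedbc
   7 |   7 | dbc
   8 |   3 | dbcedbc
   9 |   6 | edbc

SA = [8, 4, 9, 0, 1, 2, 5, 7, 3, 6]
[i] adj suffixes → lcp
  [1] 8/4 → 2 ('bc')
  [2] 4/9 → 0 ('')
  [3] 9/0 → 1 ('c')
  [4] 0/1 → 2 ('cc')
  [5] 1/2 → 1 ('c')
  [6] 2/5 → 1 ('c')
  [7] 5/7 → 0 ('')
  [8] 7/3 → 3 ('dbc')
  [9] 3/6 → 0 ('')

n(n+1)/2 = 10·11/2 = 55
Σ LCP = 0 + 2 + 0 + 1 + 2 + 1 + 1 + 0 + 3 + 0 = 10
distinct = 55 − 10 = 45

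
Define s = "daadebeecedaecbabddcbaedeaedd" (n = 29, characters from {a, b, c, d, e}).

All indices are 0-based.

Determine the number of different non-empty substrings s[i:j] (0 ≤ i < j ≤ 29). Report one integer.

rank→(start, suffix):
  0 → (1, 'aadebeecedaecbabddcbaedeaedd')
  1 → (15, 'abddcbaedeaedd')
  2 → (2, 'adebeecedaecbabddcbaedeaedd')
  3 → (11, 'aecbabddcbaedeaedd')
  4 → (25, 'aedd')
  5 → (21, 'aedeaedd')
  6 → (14, 'babddcbaedeaedd')
  7 → (20, 'baedeaedd')
  8 → (16, 'bddcbaedeaedd')
  9 → (5, 'beecedaecbabddcbaedeaedd')
  10 → (13, 'cbabddcbaedeaedd')
  11 → (19, 'cbaedeaedd')
  12 → (8, 'cedaecbabddcbaedeaedd')
  13 → (28, 'd')
  14 → (0, 'daadebeecedaecbabddcbaedeaedd')
  15 → (10, 'daecbabddcbaedeaedd')
  16 → (18, 'dcbaedeaedd')
  17 → (27, 'dd')
  18 → (17, 'ddcbaedeaedd')
  19 → (23, 'deaedd')
  20 → (3, 'debeecedaecbabddcbaedeaedd')
  21 → (24, 'eaedd')
  22 → (4, 'ebeecedaecbabddcbaedeaedd')
  23 → (12, 'ecbabddcbaedeaedd')
  24 → (7, 'ecedaecbabddcbaedeaedd')
  25 → (9, 'edaecbabddcbaedeaedd')
  26 → (26, 'edd')
  27 → (22, 'edeaedd')
  28 → (6, 'eecedaecbabddcbaedeaedd')

SA = [1, 15, 2, 11, 25, 21, 14, 20, 16, 5, 13, 19, 8, 28, 0, 10, 18, 27, 17, 23, 3, 24, 4, 12, 7, 9, 26, 22, 6]
rank  pair      lcp
   1  s[1:],s[15:]  1  'a'
   2  s[15:],s[2:]  1  'a'
   3  s[2:],s[11:]  1  'a'
   4  s[11:],s[25:]  2  'ae'
   5  s[25:],s[21:]  3  'aed'
   6  s[21:],s[14:]  0  ''
   7  s[14:],s[20:]  2  'ba'
   8  s[20:],s[16:]  1  'b'
   9  s[16:],s[5:]  1  'b'
  10  s[5:],s[13:]  0  ''
  11  s[13:],s[19:]  3  'cba'
  12  s[19:],s[8:]  1  'c'
  13  s[8:],s[28:]  0  ''
  14  s[28:],s[0:]  1  'd'
  15  s[0:],s[10:]  2  'da'
  16  s[10:],s[18:]  1  'd'
  17  s[18:],s[27:]  1  'd'
  18  s[27:],s[17:]  2  'dd'
  19  s[17:],s[23:]  1  'd'
  20  s[23:],s[3:]  2  'de'
  21  s[3:],s[24:]  0  ''
  22  s[24:],s[4:]  1  'e'
  23  s[4:],s[12:]  1  'e'
  24  s[12:],s[7:]  2  'ec'
  25  s[7:],s[9:]  1  'e'
  26  s[9:],s[26:]  2  'ed'
  27  s[26:],s[22:]  2  'ed'
  28  s[22:],s[6:]  1  'e'

n(n+1)/2 = 29·30/2 = 435
Σ LCP = 0 + 1 + 1 + 1 + 2 + 3 + 0 + 2 + 1 + 1 + 0 + 3 + 1 + 0 + 1 + 2 + 1 + 1 + 2 + 1 + 2 + 0 + 1 + 1 + 2 + 1 + 2 + 2 + 1 = 36
distinct = 435 − 36 = 399

399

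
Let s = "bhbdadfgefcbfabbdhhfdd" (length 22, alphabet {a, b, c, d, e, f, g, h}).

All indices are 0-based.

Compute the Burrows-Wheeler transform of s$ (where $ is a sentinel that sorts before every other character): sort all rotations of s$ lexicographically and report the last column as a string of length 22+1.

dfdahbc$fdbfabgbehdfbhd

rank  rotation                 last
    0  $bhbdadfgefcbfabbdhhfdd  d
    1  abbdhhfdd$bhbdadfgefcbf  f
    2  adfgefcbfabbdhhfdd$bhbd  d
    3  bbdhhfdd$bhbdadfgefcbfa  a
    4  bdadfgefcbfabbdhhfdd$bh  h
    5  bdhhfdd$bhbdadfgefcbfab  b
    6  bfabbdhhfdd$bhbdadfgefc  c
    7  bhbdadfgefcbfabbdhhfdd$  $
    8  cbfabbdhhfdd$bhbdadfgef  f
    9  d$bhbdadfgefcbfabbdhhfd  d
   10  dadfgefcbfabbdhhfdd$bhb  b
   11  dd$bhbdadfgefcbfabbdhhf  f
   12  dfgefcbfabbdhhfdd$bhbda  a
   13  dhhfdd$bhbdadfgefcbfabb  b
   14  efcbfabbdhhfdd$bhbdadfg  g
   15  fabbdhhfdd$bhbdadfgefcb  b
   16  fcbfabbdhhfdd$bhbdadfge  e
   17  fdd$bhbdadfgefcbfabbdhh  h
   18  fgefcbfabbdhhfdd$bhbdad  d
   19  gefcbfabbdhhfdd$bhbdadf  f
   20  hbdadfgefcbfabbdhhfdd$b  b
   21  hfdd$bhbdadfgefcbfabbdh  h
   22  hhfdd$bhbdadfgefcbfabbd  d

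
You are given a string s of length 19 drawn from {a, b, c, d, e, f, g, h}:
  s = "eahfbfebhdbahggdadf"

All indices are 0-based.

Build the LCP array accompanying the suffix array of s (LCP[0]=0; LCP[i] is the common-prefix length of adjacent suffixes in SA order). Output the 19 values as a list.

rank | idx | suffix
   0 |  16 | adf
   1 |   1 | ahfbfebhdbahggdadf
   2 |  11 | ahggdadf
   3 |  10 | bahggdadf
   4 |   4 | bfebhdbahggdadf
   5 |   7 | bhdbahggdadf
   6 |  15 | dadf
   7 |   9 | dbahggdadf
   8 |  17 | df
   9 |   0 | eahfbfebhdbahggdadf
  10 |   6 | ebhdbahggdadf
  11 |  18 | f
  12 |   3 | fbfebhdbahggdadf
  13 |   5 | febhdbahggdadf
  14 |  14 | gdadf
  15 |  13 | ggdadf
  16 |   8 | hdbahggdadf
  17 |   2 | hfbfebhdbahggdadf
  18 |  12 | hggdadf

SA = [16, 1, 11, 10, 4, 7, 15, 9, 17, 0, 6, 18, 3, 5, 14, 13, 8, 2, 12]
rank  pair      lcp
   1  s[16:],s[1:]  1  'a'
   2  s[1:],s[11:]  2  'ah'
   3  s[11:],s[10:]  0  ''
   4  s[10:],s[4:]  1  'b'
   5  s[4:],s[7:]  1  'b'
   6  s[7:],s[15:]  0  ''
   7  s[15:],s[9:]  1  'd'
   8  s[9:],s[17:]  1  'd'
   9  s[17:],s[0:]  0  ''
  10  s[0:],s[6:]  1  'e'
  11  s[6:],s[18:]  0  ''
  12  s[18:],s[3:]  1  'f'
  13  s[3:],s[5:]  1  'f'
  14  s[5:],s[14:]  0  ''
  15  s[14:],s[13:]  1  'g'
  16  s[13:],s[8:]  0  ''
  17  s[8:],s[2:]  1  'h'
  18  s[2:],s[12:]  1  'h'

[0, 1, 2, 0, 1, 1, 0, 1, 1, 0, 1, 0, 1, 1, 0, 1, 0, 1, 1]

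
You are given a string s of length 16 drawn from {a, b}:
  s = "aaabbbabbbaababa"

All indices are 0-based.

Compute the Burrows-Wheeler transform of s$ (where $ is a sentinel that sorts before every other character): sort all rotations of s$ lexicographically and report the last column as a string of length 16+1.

rank  rotation           last
    0  $aaabbbabbbaababa  a
    1  a$aaabbbabbbaabab  b
    2  aaabbbabbbaababa$  $
    3  aababa$aaabbbabbb  b
    4  aabbbabbbaababa$a  a
    5  aba$aaabbbabbbaab  b
    6  ababa$aaabbbabbba  a
    7  abbbaababa$aaabbb  b
    8  abbbabbbaababa$aa  a
    9  ba$aaabbbabbbaaba  a
   10  baababa$aaabbbabb  b
   11  baba$aaabbbabbbaa  a
   12  babbbaababa$aaabb  b
   13  bbaababa$aaabbbab  b
   14  bbabbbaababa$aaab  b
   15  bbbaababa$aaabbba  a
   16  bbbabbbaababa$aaa  a

ab$bababaababbbaa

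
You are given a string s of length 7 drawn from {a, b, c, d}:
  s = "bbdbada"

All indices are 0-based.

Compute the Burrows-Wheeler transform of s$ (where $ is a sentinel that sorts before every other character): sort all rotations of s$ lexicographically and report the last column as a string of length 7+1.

rank  rotation  last
    0  $bbdbada  a
    1  a$bbdbad  d
    2  ada$bbdb  b
    3  bada$bbd  d
    4  bbdbada$  $
    5  bdbada$b  b
    6  da$bbdba  a
    7  dbada$bb  b

adbd$bab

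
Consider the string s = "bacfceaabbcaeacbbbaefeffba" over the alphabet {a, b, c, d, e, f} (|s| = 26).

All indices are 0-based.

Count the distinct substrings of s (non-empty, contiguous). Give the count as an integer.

sorted suffixes:
  #0 SA[0]=25  'a'
  #1 SA[1]=6  'aabbcaeacbbbaefeffba'
  #2 SA[2]=7  'abbcaeacbbbaefeffba'
  #3 SA[3]=13  'acbbbaefeffba'
  #4 SA[4]=1  'acfceaabbcaeacbbbaefeffba'
  #5 SA[5]=11  'aeacbbbaefeffba'
  #6 SA[6]=18  'aefeffba'
  #7 SA[7]=24  'ba'
  #8 SA[8]=0  'bacfceaabbcaeacbbbaefeffba'
  #9 SA[9]=17  'baefeffba'
  #10 SA[10]=16  'bbaefeffba'
  #11 SA[11]=15  'bbbaefeffba'
  #12 SA[12]=8  'bbcaeacbbbaefeffba'
  #13 SA[13]=9  'bcaeacbbbaefeffba'
  #14 SA[14]=10  'caeacbbbaefeffba'
  #15 SA[15]=14  'cbbbaefeffba'
  #16 SA[16]=4  'ceaabbcaeacbbbaefeffba'
  #17 SA[17]=2  'cfceaabbcaeacbbbaefeffba'
  #18 SA[18]=5  'eaabbcaeacbbbaefeffba'
  #19 SA[19]=12  'eacbbbaefeffba'
  #20 SA[20]=19  'efeffba'
  #21 SA[21]=21  'effba'
  #22 SA[22]=23  'fba'
  #23 SA[23]=3  'fceaabbcaeacbbbaefeffba'
  #24 SA[24]=20  'feffba'
  #25 SA[25]=22  'ffba'

SA = [25, 6, 7, 13, 1, 11, 18, 24, 0, 17, 16, 15, 8, 9, 10, 14, 4, 2, 5, 12, 19, 21, 23, 3, 20, 22]
i: (SA[i-1],SA[i]) lcp shared
  1: (25,6) 1 'a'
  2: (6,7) 1 'a'
  3: (7,13) 1 'a'
  4: (13,1) 2 'ac'
  5: (1,11) 1 'a'
  6: (11,18) 2 'ae'
  7: (18,24) 0 ''
  8: (24,0) 2 'ba'
  9: (0,17) 2 'ba'
  10: (17,16) 1 'b'
  11: (16,15) 2 'bb'
  12: (15,8) 2 'bb'
  13: (8,9) 1 'b'
  14: (9,10) 0 ''
  15: (10,14) 1 'c'
  16: (14,4) 1 'c'
  17: (4,2) 1 'c'
  18: (2,5) 0 ''
  19: (5,12) 2 'ea'
  20: (12,19) 1 'e'
  21: (19,21) 2 'ef'
  22: (21,23) 0 ''
  23: (23,3) 1 'f'
  24: (3,20) 1 'f'
  25: (20,22) 1 'f'

n(n+1)/2 = 26·27/2 = 351
Σ LCP = 0 + 1 + 1 + 1 + 2 + 1 + 2 + 0 + 2 + 2 + 1 + 2 + 2 + 1 + 0 + 1 + 1 + 1 + 0 + 2 + 1 + 2 + 0 + 1 + 1 + 1 = 29
distinct = 351 − 29 = 322

322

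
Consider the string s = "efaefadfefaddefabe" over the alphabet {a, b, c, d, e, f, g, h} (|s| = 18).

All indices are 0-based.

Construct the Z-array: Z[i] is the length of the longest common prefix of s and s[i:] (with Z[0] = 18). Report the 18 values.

[18, 0, 0, 3, 0, 0, 0, 0, 3, 0, 0, 0, 0, 3, 0, 0, 0, 1]

Z[0]=18
i=1: fresh scan; Z[1]=0
i=2: fresh scan; Z[2]=0
i=3: fresh scan; Z[3]=3 extend→box=[3,6)
i=4: min(r-i=2, Z[1]=0)=0; Z[4]=0
i=5: min(r-i=1, Z[2]=0)=0; Z[5]=0
i=6: fresh scan; Z[6]=0
i=7: fresh scan; Z[7]=0
i=8: fresh scan; Z[8]=3 extend→box=[8,11)
i=9: min(r-i=2, Z[1]=0)=0; Z[9]=0
i=10: min(r-i=1, Z[2]=0)=0; Z[10]=0
i=11: fresh scan; Z[11]=0
i=12: fresh scan; Z[12]=0
i=13: fresh scan; Z[13]=3 extend→box=[13,16)
i=14: min(r-i=2, Z[1]=0)=0; Z[14]=0
i=15: min(r-i=1, Z[2]=0)=0; Z[15]=0
i=16: fresh scan; Z[16]=0
i=17: fresh scan; Z[17]=1 extend→box=[17,18)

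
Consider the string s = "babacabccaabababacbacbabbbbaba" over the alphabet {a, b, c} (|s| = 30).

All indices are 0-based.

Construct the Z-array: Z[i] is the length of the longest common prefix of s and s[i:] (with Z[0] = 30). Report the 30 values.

Z[0]=30
i=1: outside box; Z[1]=0
i=2: outside box; Z[2]=2 extend→box=[2,4)
i=3: min(r-i=1, Z[1]=0)=0; Z[3]=0
i=4: outside box; Z[4]=0
i=5: outside box; Z[5]=0
i=6: outside box; Z[6]=1 extend→box=[6,7)
i=7: outside box; Z[7]=0
i=8: outside box; Z[8]=0
i=9: outside box; Z[9]=0
i=10: outside box; Z[10]=0
i=11: outside box; Z[11]=4 extend→box=[11,15)
i=12: min(r-i=3, Z[1]=0)=0; Z[12]=0
i=13: min(r-i=2, Z[2]=2)=2; Z[13]=5 extend→box=[13,18)
i=14: min(r-i=4, Z[1]=0)=0; Z[14]=0
i=15: min(r-i=3, Z[2]=2)=2; Z[15]=2
i=16: min(r-i=2, Z[3]=0)=0; Z[16]=0
i=17: min(r-i=1, Z[4]=0)=0; Z[17]=0
i=18: outside box; Z[18]=2 extend→box=[18,20)
i=19: min(r-i=1, Z[1]=0)=0; Z[19]=0
i=20: outside box; Z[20]=0
i=21: outside box; Z[21]=3 extend→box=[21,24)
i=22: min(r-i=2, Z[1]=0)=0; Z[22]=0
i=23: min(r-i=1, Z[2]=2)=1; Z[23]=1
i=24: outside box; Z[24]=1 extend→box=[24,25)
i=25: outside box; Z[25]=1 extend→box=[25,26)
i=26: outside box; Z[26]=4 extend→box=[26,30)
i=27: min(r-i=3, Z[1]=0)=0; Z[27]=0
i=28: min(r-i=2, Z[2]=2)=2; Z[28]=2
i=29: min(r-i=1, Z[3]=0)=0; Z[29]=0

[30, 0, 2, 0, 0, 0, 1, 0, 0, 0, 0, 4, 0, 5, 0, 2, 0, 0, 2, 0, 0, 3, 0, 1, 1, 1, 4, 0, 2, 0]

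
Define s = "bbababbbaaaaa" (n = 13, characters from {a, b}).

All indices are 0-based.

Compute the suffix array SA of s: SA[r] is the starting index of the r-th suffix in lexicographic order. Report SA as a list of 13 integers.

sorted suffixes:
  #0 SA[0]=12  'a'
  #1 SA[1]=11  'aa'
  #2 SA[2]=10  'aaa'
  #3 SA[3]=9  'aaaa'
  #4 SA[4]=8  'aaaaa'
  #5 SA[5]=2  'ababbbaaaaa'
  #6 SA[6]=4  'abbbaaaaa'
  #7 SA[7]=7  'baaaaa'
  #8 SA[8]=1  'bababbbaaaaa'
  #9 SA[9]=3  'babbbaaaaa'
  #10 SA[10]=6  'bbaaaaa'
  #11 SA[11]=0  'bbababbbaaaaa'
  #12 SA[12]=5  'bbbaaaaa'

[12, 11, 10, 9, 8, 2, 4, 7, 1, 3, 6, 0, 5]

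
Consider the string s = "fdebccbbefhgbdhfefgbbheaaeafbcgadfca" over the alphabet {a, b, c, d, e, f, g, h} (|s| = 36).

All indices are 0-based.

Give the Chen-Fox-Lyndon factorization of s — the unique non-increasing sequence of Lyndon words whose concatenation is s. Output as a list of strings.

["f", "de", "bcc", "bbefhgbdhfefgbbhe", "aaeafbcgadfc", "a"]

emit factor 1: 'f' (i=0, period=1)
emit factor 2: 'de' (i=1, period=2)
emit factor 3: 'bcc' (i=3, period=3)
emit factor 4: 'bbefhgbdhfefgbbhe' (i=6, period=17)
emit factor 5: 'aaeafbcgadfc' (i=23, period=12)
emit factor 6: 'a' (i=35, period=1)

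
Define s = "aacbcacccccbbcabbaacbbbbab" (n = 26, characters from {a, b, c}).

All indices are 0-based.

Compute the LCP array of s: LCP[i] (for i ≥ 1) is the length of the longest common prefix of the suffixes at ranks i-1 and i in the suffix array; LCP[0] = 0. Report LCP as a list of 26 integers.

rank→(start, suffix):
  0 → (17, 'aacbbbbab')
  1 → (0, 'aacbcacccccbbcabbaacbbbbab')
  2 → (24, 'ab')
  3 → (14, 'abbaacbbbbab')
  4 → (18, 'acbbbbab')
  5 → (1, 'acbcacccccbbcabbaacbbbbab')
  6 → (5, 'acccccbbcabbaacbbbbab')
  7 → (25, 'b')
  8 → (16, 'baacbbbbab')
  9 → (23, 'bab')
  10 → (15, 'bbaacbbbbab')
  11 → (22, 'bbab')
  12 → (21, 'bbbab')
  13 → (20, 'bbbbab')
  14 → (11, 'bbcabbaacbbbbab')
  15 → (12, 'bcabbaacbbbbab')
  16 → (3, 'bcacccccbbcabbaacbbbbab')
  17 → (13, 'cabbaacbbbbab')
  18 → (4, 'cacccccbbcabbaacbbbbab')
  19 → (19, 'cbbbbab')
  20 → (10, 'cbbcabbaacbbbbab')
  21 → (2, 'cbcacccccbbcabbaacbbbbab')
  22 → (9, 'ccbbcabbaacbbbbab')
  23 → (8, 'cccbbcabbaacbbbbab')
  24 → (7, 'ccccbbcabbaacbbbbab')
  25 → (6, 'cccccbbcabbaacbbbbab')

SA = [17, 0, 24, 14, 18, 1, 5, 25, 16, 23, 15, 22, 21, 20, 11, 12, 3, 13, 4, 19, 10, 2, 9, 8, 7, 6]
[i] adj suffixes → lcp
  [1] 17/0 → 4 ('aacb')
  [2] 0/24 → 1 ('a')
  [3] 24/14 → 2 ('ab')
  [4] 14/18 → 1 ('a')
  [5] 18/1 → 3 ('acb')
  [6] 1/5 → 2 ('ac')
  [7] 5/25 → 0 ('')
  [8] 25/16 → 1 ('b')
  [9] 16/23 → 2 ('ba')
  [10] 23/15 → 1 ('b')
  [11] 15/22 → 3 ('bba')
  [12] 22/21 → 2 ('bb')
  [13] 21/20 → 3 ('bbb')
  [14] 20/11 → 2 ('bb')
  [15] 11/12 → 1 ('b')
  [16] 12/3 → 3 ('bca')
  [17] 3/13 → 0 ('')
  [18] 13/4 → 2 ('ca')
  [19] 4/19 → 1 ('c')
  [20] 19/10 → 3 ('cbb')
  [21] 10/2 → 2 ('cb')
  [22] 2/9 → 1 ('c')
  [23] 9/8 → 2 ('cc')
  [24] 8/7 → 3 ('ccc')
  [25] 7/6 → 4 ('cccc')

[0, 4, 1, 2, 1, 3, 2, 0, 1, 2, 1, 3, 2, 3, 2, 1, 3, 0, 2, 1, 3, 2, 1, 2, 3, 4]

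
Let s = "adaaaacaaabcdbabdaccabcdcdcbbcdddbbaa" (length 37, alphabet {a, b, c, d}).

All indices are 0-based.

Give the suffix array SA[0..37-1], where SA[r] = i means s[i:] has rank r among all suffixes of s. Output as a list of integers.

rank→(start, suffix):
  0 → (36, 'a')
  1 → (35, 'aa')
  2 → (2, 'aaaacaaabcdbabdaccabcdcdcbbcdddbbaa')
  3 → (7, 'aaabcdbabdaccabcdcdcbbcdddbbaa')
  4 → (3, 'aaacaaabcdbabdaccabcdcdcbbcdddbbaa')
  5 → (8, 'aabcdbabdaccabcdcdcbbcdddbbaa')
  6 → (4, 'aacaaabcdbabdaccabcdcdcbbcdddbbaa')
  7 → (9, 'abcdbabdaccabcdcdcbbcdddbbaa')
  8 → (20, 'abcdcdcbbcdddbbaa')
  9 → (14, 'abdaccabcdcdcbbcdddbbaa')
  10 → (5, 'acaaabcdbabdaccabcdcdcbbcdddbbaa')
  11 → (17, 'accabcdcdcbbcdddbbaa')
  12 → (0, 'adaaaacaaabcdbabdaccabcdcdcbbcdddbbaa')
  13 → (34, 'baa')
  14 → (13, 'babdaccabcdcdcbbcdddbbaa')
  15 → (33, 'bbaa')
  16 → (27, 'bbcdddbbaa')
  17 → (10, 'bcdbabdaccabcdcdcbbcdddbbaa')
  18 → (21, 'bcdcdcbbcdddbbaa')
  19 → (28, 'bcdddbbaa')
  20 → (15, 'bdaccabcdcdcbbcdddbbaa')
  21 → (6, 'caaabcdbabdaccabcdcdcbbcdddbbaa')
  22 → (19, 'cabcdcdcbbcdddbbaa')
  23 → (26, 'cbbcdddbbaa')
  24 → (18, 'ccabcdcdcbbcdddbbaa')
  25 → (11, 'cdbabdaccabcdcdcbbcdddbbaa')
  26 → (24, 'cdcbbcdddbbaa')
  27 → (22, 'cdcdcbbcdddbbaa')
  28 → (29, 'cdddbbaa')
  29 → (1, 'daaaacaaabcdbabdaccabcdcdcbbcdddbbaa')
  30 → (16, 'daccabcdcdcbbcdddbbaa')
  31 → (12, 'dbabdaccabcdcdcbbcdddbbaa')
  32 → (32, 'dbbaa')
  33 → (25, 'dcbbcdddbbaa')
  34 → (23, 'dcdcbbcdddbbaa')
  35 → (31, 'ddbbaa')
  36 → (30, 'dddbbaa')

[36, 35, 2, 7, 3, 8, 4, 9, 20, 14, 5, 17, 0, 34, 13, 33, 27, 10, 21, 28, 15, 6, 19, 26, 18, 11, 24, 22, 29, 1, 16, 12, 32, 25, 23, 31, 30]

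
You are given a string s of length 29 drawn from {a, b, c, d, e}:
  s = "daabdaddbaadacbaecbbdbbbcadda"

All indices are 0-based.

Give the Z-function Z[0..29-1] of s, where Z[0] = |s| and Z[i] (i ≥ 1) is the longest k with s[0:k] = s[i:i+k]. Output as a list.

Z[0]=29
i=1: outside box; Z[1]=0
i=2: outside box; Z[2]=0
i=3: outside box; Z[3]=0
i=4: outside box; Z[4]=2 scan→box=[4,6)
i=5: min(r-i=1, Z[1]=0)=0; Z[5]=0
i=6: outside box; Z[6]=1 scan→box=[6,7)
i=7: outside box; Z[7]=1 scan→box=[7,8)
i=8: outside box; Z[8]=0
i=9: outside box; Z[9]=0
i=10: outside box; Z[10]=0
i=11: outside box; Z[11]=2 scan→box=[11,13)
i=12: min(r-i=1, Z[1]=0)=0; Z[12]=0
i=13: outside box; Z[13]=0
i=14: outside box; Z[14]=0
i=15: outside box; Z[15]=0
i=16: outside box; Z[16]=0
i=17: outside box; Z[17]=0
i=18: outside box; Z[18]=0
i=19: outside box; Z[19]=0
i=20: outside box; Z[20]=1 scan→box=[20,21)
i=21: outside box; Z[21]=0
i=22: outside box; Z[22]=0
i=23: outside box; Z[23]=0
i=24: outside box; Z[24]=0
i=25: outside box; Z[25]=0
i=26: outside box; Z[26]=1 scan→box=[26,27)
i=27: outside box; Z[27]=2 scan→box=[27,29)
i=28: min(r-i=1, Z[1]=0)=0; Z[28]=0

[29, 0, 0, 0, 2, 0, 1, 1, 0, 0, 0, 2, 0, 0, 0, 0, 0, 0, 0, 0, 1, 0, 0, 0, 0, 0, 1, 2, 0]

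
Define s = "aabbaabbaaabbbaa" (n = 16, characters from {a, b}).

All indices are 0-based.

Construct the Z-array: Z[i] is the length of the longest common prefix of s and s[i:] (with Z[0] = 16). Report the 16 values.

[16, 1, 0, 0, 6, 1, 0, 0, 2, 4, 1, 0, 0, 0, 2, 1]

Z[0]=16
i=1: fresh scan; Z[1]=1 grow→box=[1,2)
i=2: fresh scan; Z[2]=0
i=3: fresh scan; Z[3]=0
i=4: fresh scan; Z[4]=6 grow→box=[4,10)
i=5: min(r-i=5, Z[1]=1)=1; Z[5]=1
i=6: min(r-i=4, Z[2]=0)=0; Z[6]=0
i=7: min(r-i=3, Z[3]=0)=0; Z[7]=0
i=8: min(r-i=2, Z[4]=6)=2; Z[8]=2
i=9: min(r-i=1, Z[5]=1)=1; Z[9]=4 grow→box=[9,13)
i=10: min(r-i=3, Z[1]=1)=1; Z[10]=1
i=11: min(r-i=2, Z[2]=0)=0; Z[11]=0
i=12: min(r-i=1, Z[3]=0)=0; Z[12]=0
i=13: fresh scan; Z[13]=0
i=14: fresh scan; Z[14]=2 grow→box=[14,16)
i=15: min(r-i=1, Z[1]=1)=1; Z[15]=1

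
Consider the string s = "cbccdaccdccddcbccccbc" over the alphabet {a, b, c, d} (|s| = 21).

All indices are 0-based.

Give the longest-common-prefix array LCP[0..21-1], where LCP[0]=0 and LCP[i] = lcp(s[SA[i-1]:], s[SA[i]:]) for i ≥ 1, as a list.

[0, 0, 2, 3, 0, 1, 3, 4, 1, 2, 3, 2, 3, 3, 1, 2, 2, 0, 1, 2, 1]

rank→(start, suffix):
  0 → (5, 'accdccddcbccccbc')
  1 → (19, 'bc')
  2 → (14, 'bccccbc')
  3 → (1, 'bccdaccdccddcbccccbc')
  4 → (20, 'c')
  5 → (18, 'cbc')
  6 → (13, 'cbccccbc')
  7 → (0, 'cbccdaccdccddcbccccbc')
  8 → (17, 'ccbc')
  9 → (16, 'cccbc')
  10 → (15, 'ccccbc')
  11 → (2, 'ccdaccdccddcbccccbc')
  12 → (6, 'ccdccddcbccccbc')
  13 → (9, 'ccddcbccccbc')
  14 → (3, 'cdaccdccddcbccccbc')
  15 → (7, 'cdccddcbccccbc')
  16 → (10, 'cddcbccccbc')
  17 → (4, 'daccdccddcbccccbc')
  18 → (12, 'dcbccccbc')
  19 → (8, 'dccddcbccccbc')
  20 → (11, 'ddcbccccbc')

SA = [5, 19, 14, 1, 20, 18, 13, 0, 17, 16, 15, 2, 6, 9, 3, 7, 10, 4, 12, 8, 11]
rank  pair      lcp
   1  s[5:],s[19:]  0  ''
   2  s[19:],s[14:]  2  'bc'
   3  s[14:],s[1:]  3  'bcc'
   4  s[1:],s[20:]  0  ''
   5  s[20:],s[18:]  1  'c'
   6  s[18:],s[13:]  3  'cbc'
   7  s[13:],s[0:]  4  'cbcc'
   8  s[0:],s[17:]  1  'c'
   9  s[17:],s[16:]  2  'cc'
  10  s[16:],s[15:]  3  'ccc'
  11  s[15:],s[2:]  2  'cc'
  12  s[2:],s[6:]  3  'ccd'
  13  s[6:],s[9:]  3  'ccd'
  14  s[9:],s[3:]  1  'c'
  15  s[3:],s[7:]  2  'cd'
  16  s[7:],s[10:]  2  'cd'
  17  s[10:],s[4:]  0  ''
  18  s[4:],s[12:]  1  'd'
  19  s[12:],s[8:]  2  'dc'
  20  s[8:],s[11:]  1  'd'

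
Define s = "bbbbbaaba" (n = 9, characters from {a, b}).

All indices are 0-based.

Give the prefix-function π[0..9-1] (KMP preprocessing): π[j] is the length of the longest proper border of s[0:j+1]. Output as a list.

[0, 1, 2, 3, 4, 0, 0, 1, 0]

π[0] = 0
j=1 s[j]='b': π[1]=1 (border 'b')
j=2 s[j]='b': π[2]=2 (border 'bb')
j=3 s[j]='b': π[3]=3 (border 'bbb')
j=4 s[j]='b': π[4]=4 (border 'bbbb')
j=5 s[j]='a': k: 4→3→2→1→0; π[5]=0 (border '')
j=6 s[j]='a': π[6]=0 (border '')
j=7 s[j]='b': π[7]=1 (border 'b')
j=8 s[j]='a': k: 1→0; π[8]=0 (border '')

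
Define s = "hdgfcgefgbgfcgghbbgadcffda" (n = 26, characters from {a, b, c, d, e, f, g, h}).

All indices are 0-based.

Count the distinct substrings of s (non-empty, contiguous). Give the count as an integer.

rank | idx | suffix
   0 |  25 | a
   1 |  19 | adcffda
   2 |  16 | bbgadcffda
   3 |  17 | bgadcffda
   4 |   9 | bgfcgghbbgadcffda
   5 |  21 | cffda
   6 |   4 | cgefgbgfcgghbbgadcffda
   7 |  12 | cgghbbgadcffda
   8 |  24 | da
   9 |  20 | dcffda
  10 |   1 | dgfcgefgbgfcgghbbgadcffda
  11 |   6 | efgbgfcgghbbgadcffda
  12 |   3 | fcgefgbgfcgghbbgadcffda
  13 |  11 | fcgghbbgadcffda
  14 |  23 | fda
  15 |  22 | ffda
  16 |   7 | fgbgfcgghbbgadcffda
  17 |  18 | gadcffda
  18 |   8 | gbgfcgghbbgadcffda
  19 |   5 | gefgbgfcgghbbgadcffda
  20 |   2 | gfcgefgbgfcgghbbgadcffda
  21 |  10 | gfcgghbbgadcffda
  22 |  13 | gghbbgadcffda
  23 |  14 | ghbbgadcffda
  24 |  15 | hbbgadcffda
  25 |   0 | hdgfcgefgbgfcgghbbgadcffda

SA = [25, 19, 16, 17, 9, 21, 4, 12, 24, 20, 1, 6, 3, 11, 23, 22, 7, 18, 8, 5, 2, 10, 13, 14, 15, 0]
rank  pair      lcp
   1  s[25:],s[19:]  1  'a'
   2  s[19:],s[16:]  0  ''
   3  s[16:],s[17:]  1  'b'
   4  s[17:],s[9:]  2  'bg'
   5  s[9:],s[21:]  0  ''
   6  s[21:],s[4:]  1  'c'
   7  s[4:],s[12:]  2  'cg'
   8  s[12:],s[24:]  0  ''
   9  s[24:],s[20:]  1  'd'
  10  s[20:],s[1:]  1  'd'
  11  s[1:],s[6:]  0  ''
  12  s[6:],s[3:]  0  ''
  13  s[3:],s[11:]  3  'fcg'
  14  s[11:],s[23:]  1  'f'
  15  s[23:],s[22:]  1  'f'
  16  s[22:],s[7:]  1  'f'
  17  s[7:],s[18:]  0  ''
  18  s[18:],s[8:]  1  'g'
  19  s[8:],s[5:]  1  'g'
  20  s[5:],s[2:]  1  'g'
  21  s[2:],s[10:]  4  'gfcg'
  22  s[10:],s[13:]  1  'g'
  23  s[13:],s[14:]  1  'g'
  24  s[14:],s[15:]  0  ''
  25  s[15:],s[0:]  1  'h'

n(n+1)/2 = 26·27/2 = 351
Σ LCP = 0 + 1 + 0 + 1 + 2 + 0 + 1 + 2 + 0 + 1 + 1 + 0 + 0 + 3 + 1 + 1 + 1 + 0 + 1 + 1 + 1 + 4 + 1 + 1 + 0 + 1 = 25
distinct = 351 − 25 = 326

326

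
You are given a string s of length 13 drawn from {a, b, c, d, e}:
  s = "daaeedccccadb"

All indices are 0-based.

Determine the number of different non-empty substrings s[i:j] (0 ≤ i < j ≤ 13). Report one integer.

80

rank | idx | suffix
   0 |   1 | aaeedccccadb
   1 |  10 | adb
   2 |   2 | aeedccccadb
   3 |  12 | b
   4 |   9 | cadb
   5 |   8 | ccadb
   6 |   7 | cccadb
   7 |   6 | ccccadb
   8 |   0 | daaeedccccadb
   9 |  11 | db
  10 |   5 | dccccadb
  11 |   4 | edccccadb
  12 |   3 | eedccccadb

SA = [1, 10, 2, 12, 9, 8, 7, 6, 0, 11, 5, 4, 3]
rank  pair      lcp
   1  s[1:],s[10:]  1  'a'
   2  s[10:],s[2:]  1  'a'
   3  s[2:],s[12:]  0  ''
   4  s[12:],s[9:]  0  ''
   5  s[9:],s[8:]  1  'c'
   6  s[8:],s[7:]  2  'cc'
   7  s[7:],s[6:]  3  'ccc'
   8  s[6:],s[0:]  0  ''
   9  s[0:],s[11:]  1  'd'
  10  s[11:],s[5:]  1  'd'
  11  s[5:],s[4:]  0  ''
  12  s[4:],s[3:]  1  'e'

n(n+1)/2 = 13·14/2 = 91
Σ LCP = 0 + 1 + 1 + 0 + 0 + 1 + 2 + 3 + 0 + 1 + 1 + 0 + 1 = 11
distinct = 91 − 11 = 80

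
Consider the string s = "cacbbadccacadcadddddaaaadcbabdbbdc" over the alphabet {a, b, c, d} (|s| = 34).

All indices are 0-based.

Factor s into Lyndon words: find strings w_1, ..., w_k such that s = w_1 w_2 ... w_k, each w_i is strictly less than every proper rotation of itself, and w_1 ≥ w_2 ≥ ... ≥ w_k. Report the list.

["c", "acbbadcc", "acadcaddddd", "aaaadcbabdbbdc"]

emit factor 1: 'c' (i=0, period=1)
emit factor 2: 'acbbadcc' (i=1, period=8)
emit factor 3: 'acadcaddddd' (i=9, period=11)
emit factor 4: 'aaaadcbabdbbdc' (i=20, period=14)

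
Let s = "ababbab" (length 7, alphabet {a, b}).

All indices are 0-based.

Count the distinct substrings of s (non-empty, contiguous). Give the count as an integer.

19

rank→(start, suffix):
  0 → (5, 'ab')
  1 → (0, 'ababbab')
  2 → (2, 'abbab')
  3 → (6, 'b')
  4 → (4, 'bab')
  5 → (1, 'babbab')
  6 → (3, 'bbab')

SA = [5, 0, 2, 6, 4, 1, 3]
i: (SA[i-1],SA[i]) lcp shared
  1: (5,0) 2 'ab'
  2: (0,2) 2 'ab'
  3: (2,6) 0 ''
  4: (6,4) 1 'b'
  5: (4,1) 3 'bab'
  6: (1,3) 1 'b'

n(n+1)/2 = 7·8/2 = 28
Σ LCP = 0 + 2 + 2 + 0 + 1 + 3 + 1 = 9
distinct = 28 − 9 = 19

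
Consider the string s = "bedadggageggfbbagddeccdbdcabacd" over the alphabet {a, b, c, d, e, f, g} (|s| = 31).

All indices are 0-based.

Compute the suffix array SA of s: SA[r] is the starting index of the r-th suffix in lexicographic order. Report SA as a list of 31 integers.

[26, 28, 3, 15, 7, 27, 14, 13, 23, 0, 25, 20, 29, 21, 30, 2, 22, 24, 17, 18, 4, 19, 1, 9, 12, 6, 16, 8, 11, 5, 10]

sorted suffixes:
  #0 SA[0]=26  'abacd'
  #1 SA[1]=28  'acd'
  #2 SA[2]=3  'adggageggfbbagddeccdbdcabacd'
  #3 SA[3]=15  'agddeccdbdcabacd'
  #4 SA[4]=7  'ageggfbbagddeccdbdcabacd'
  #5 SA[5]=27  'bacd'
  #6 SA[6]=14  'bagddeccdbdcabacd'
  #7 SA[7]=13  'bbagddeccdbdcabacd'
  #8 SA[8]=23  'bdcabacd'
  #9 SA[9]=0  'bedadggageggfbbagddeccdbdcabacd'
  #10 SA[10]=25  'cabacd'
  #11 SA[11]=20  'ccdbdcabacd'
  #12 SA[12]=29  'cd'
  #13 SA[13]=21  'cdbdcabacd'
  #14 SA[14]=30  'd'
  #15 SA[15]=2  'dadggageggfbbagddeccdbdcabacd'
  #16 SA[16]=22  'dbdcabacd'
  #17 SA[17]=24  'dcabacd'
  #18 SA[18]=17  'ddeccdbdcabacd'
  #19 SA[19]=18  'deccdbdcabacd'
  #20 SA[20]=4  'dggageggfbbagddeccdbdcabacd'
  #21 SA[21]=19  'eccdbdcabacd'
  #22 SA[22]=1  'edadggageggfbbagddeccdbdcabacd'
  #23 SA[23]=9  'eggfbbagddeccdbdcabacd'
  #24 SA[24]=12  'fbbagddeccdbdcabacd'
  #25 SA[25]=6  'gageggfbbagddeccdbdcabacd'
  #26 SA[26]=16  'gddeccdbdcabacd'
  #27 SA[27]=8  'geggfbbagddeccdbdcabacd'
  #28 SA[28]=11  'gfbbagddeccdbdcabacd'
  #29 SA[29]=5  'ggageggfbbagddeccdbdcabacd'
  #30 SA[30]=10  'ggfbbagddeccdbdcabacd'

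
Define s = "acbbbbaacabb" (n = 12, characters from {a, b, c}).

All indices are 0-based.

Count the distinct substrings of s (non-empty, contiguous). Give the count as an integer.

64

rank | idx | suffix
   0 |   6 | aacabb
   1 |   9 | abb
   2 |   7 | acabb
   3 |   0 | acbbbbaacabb
   4 |  11 | b
   5 |   5 | baacabb
   6 |  10 | bb
   7 |   4 | bbaacabb
   8 |   3 | bbbaacabb
   9 |   2 | bbbbaacabb
  10 |   8 | cabb
  11 |   1 | cbbbbaacabb

SA = [6, 9, 7, 0, 11, 5, 10, 4, 3, 2, 8, 1]
rank  pair      lcp
   1  s[6:],s[9:]  1  'a'
   2  s[9:],s[7:]  1  'a'
   3  s[7:],s[0:]  2  'ac'
   4  s[0:],s[11:]  0  ''
   5  s[11:],s[5:]  1  'b'
   6  s[5:],s[10:]  1  'b'
   7  s[10:],s[4:]  2  'bb'
   8  s[4:],s[3:]  2  'bb'
   9  s[3:],s[2:]  3  'bbb'
  10  s[2:],s[8:]  0  ''
  11  s[8:],s[1:]  1  'c'

n(n+1)/2 = 12·13/2 = 78
Σ LCP = 0 + 1 + 1 + 2 + 0 + 1 + 1 + 2 + 2 + 3 + 0 + 1 = 14
distinct = 78 − 14 = 64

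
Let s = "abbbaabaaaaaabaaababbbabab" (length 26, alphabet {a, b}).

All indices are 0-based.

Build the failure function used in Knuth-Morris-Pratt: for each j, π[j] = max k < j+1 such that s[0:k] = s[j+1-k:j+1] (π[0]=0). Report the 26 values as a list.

[0, 0, 0, 0, 1, 1, 2, 1, 1, 1, 1, 1, 1, 2, 1, 1, 1, 2, 1, 2, 3, 4, 5, 2, 1, 2]

π[0] = 0
j=1 s[j]='b': π[1]=0 (border '')
j=2 s[j]='b': π[2]=0 (border '')
j=3 s[j]='b': π[3]=0 (border '')
j=4 s[j]='a': π[4]=1 (border 'a')
j=5 s[j]='a': k: 1→0; π[5]=1 (border 'a')
j=6 s[j]='b': π[6]=2 (border 'ab')
j=7 s[j]='a': k: 2→0; π[7]=1 (border 'a')
j=8 s[j]='a': k: 1→0; π[8]=1 (border 'a')
j=9 s[j]='a': k: 1→0; π[9]=1 (border 'a')
j=10 s[j]='a': k: 1→0; π[10]=1 (border 'a')
j=11 s[j]='a': k: 1→0; π[11]=1 (border 'a')
j=12 s[j]='a': k: 1→0; π[12]=1 (border 'a')
j=13 s[j]='b': π[13]=2 (border 'ab')
j=14 s[j]='a': k: 2→0; π[14]=1 (border 'a')
j=15 s[j]='a': k: 1→0; π[15]=1 (border 'a')
j=16 s[j]='a': k: 1→0; π[16]=1 (border 'a')
j=17 s[j]='b': π[17]=2 (border 'ab')
j=18 s[j]='a': k: 2→0; π[18]=1 (border 'a')
j=19 s[j]='b': π[19]=2 (border 'ab')
j=20 s[j]='b': π[20]=3 (border 'abb')
j=21 s[j]='b': π[21]=4 (border 'abbb')
j=22 s[j]='a': π[22]=5 (border 'abbba')
j=23 s[j]='b': k: 5→1; π[23]=2 (border 'ab')
j=24 s[j]='a': k: 2→0; π[24]=1 (border 'a')
j=25 s[j]='b': π[25]=2 (border 'ab')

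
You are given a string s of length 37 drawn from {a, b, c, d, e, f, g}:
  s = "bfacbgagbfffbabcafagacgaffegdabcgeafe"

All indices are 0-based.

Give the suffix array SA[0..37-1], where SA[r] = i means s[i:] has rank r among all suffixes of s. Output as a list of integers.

[13, 29, 2, 20, 16, 34, 23, 18, 6, 12, 14, 30, 0, 8, 4, 15, 3, 21, 31, 28, 36, 33, 26, 1, 17, 11, 35, 25, 10, 24, 9, 19, 22, 5, 7, 27, 32]

sorted suffixes:
  #0 SA[0]=13  'abcafagacgaffegdabcgeafe'
  #1 SA[1]=29  'abcgeafe'
  #2 SA[2]=2  'acbgagbfffbabcafagacgaffegdabcgeafe'
  #3 SA[3]=20  'acgaffegdabcgeafe'
  #4 SA[4]=16  'afagacgaffegdabcgeafe'
  #5 SA[5]=34  'afe'
  #6 SA[6]=23  'affegdabcgeafe'
  #7 SA[7]=18  'agacgaffegdabcgeafe'
  #8 SA[8]=6  'agbfffbabcafagacgaffegdabcgeafe'
  #9 SA[9]=12  'babcafagacgaffegdabcgeafe'
  #10 SA[10]=14  'bcafagacgaffegdabcgeafe'
  #11 SA[11]=30  'bcgeafe'
  #12 SA[12]=0  'bfacbgagbfffbabcafagacgaffegdabcgeafe'
  #13 SA[13]=8  'bfffbabcafagacgaffegdabcgeafe'
  #14 SA[14]=4  'bgagbfffbabcafagacgaffegdabcgeafe'
  #15 SA[15]=15  'cafagacgaffegdabcgeafe'
  #16 SA[16]=3  'cbgagbfffbabcafagacgaffegdabcgeafe'
  #17 SA[17]=21  'cgaffegdabcgeafe'
  #18 SA[18]=31  'cgeafe'
  #19 SA[19]=28  'dabcgeafe'
  #20 SA[20]=36  'e'
  #21 SA[21]=33  'eafe'
  #22 SA[22]=26  'egdabcgeafe'
  #23 SA[23]=1  'facbgagbfffbabcafagacgaffegdabcgeafe'
  #24 SA[24]=17  'fagacgaffegdabcgeafe'
  #25 SA[25]=11  'fbabcafagacgaffegdabcgeafe'
  #26 SA[26]=35  'fe'
  #27 SA[27]=25  'fegdabcgeafe'
  #28 SA[28]=10  'ffbabcafagacgaffegdabcgeafe'
  #29 SA[29]=24  'ffegdabcgeafe'
  #30 SA[30]=9  'fffbabcafagacgaffegdabcgeafe'
  #31 SA[31]=19  'gacgaffegdabcgeafe'
  #32 SA[32]=22  'gaffegdabcgeafe'
  #33 SA[33]=5  'gagbfffbabcafagacgaffegdabcgeafe'
  #34 SA[34]=7  'gbfffbabcafagacgaffegdabcgeafe'
  #35 SA[35]=27  'gdabcgeafe'
  #36 SA[36]=32  'geafe'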